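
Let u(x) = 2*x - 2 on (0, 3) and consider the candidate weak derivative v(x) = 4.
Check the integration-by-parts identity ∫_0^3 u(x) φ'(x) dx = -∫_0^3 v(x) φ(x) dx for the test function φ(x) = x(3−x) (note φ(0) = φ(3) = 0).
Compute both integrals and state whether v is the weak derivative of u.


LHS = -9, RHS = -18. No, v is not the weak derivative of u.

u(x) = 2*x - 2, classical derivative u'(x) = 2.
φ(x) = x(3−x), so φ'(x) = 3 - 2*x.
Note φ(0) = φ(3) = 0, so the boundary term u·φ vanishes.
LHS = ∫_0^3 u(x) φ'(x) dx = ∫_0^3 (-4*x^2 + 10*x - 6) dx. Term by term:
  ∫_0^3 -4*x^2 dx = -36;  ∫_0^3 10*x dx = 45;  ∫_0^3 -6 dx = -18.
Sum: -36 + 45 − 18 = -9.
So LHS = -9.
∫_0^3 v(x) φ(x) dx = ∫_0^3 (-4*x^2 + 12*x) dx. Term by term:
  ∫_0^3 -4*x^2 dx = -36;  ∫_0^3 12*x dx = 54.
Sum: -36 + 54 = 18.
So RHS = -∫_0^3 v(x) φ(x) dx = -18.
LHS − RHS = 9 ≠ 0, so the identity fails.
(For a valid weak derivative the identity must hold for EVERY test function, in particular this one. The failure shows v is NOT the weak derivative of u.)
Correct weak derivative would be u'(x) = 2.


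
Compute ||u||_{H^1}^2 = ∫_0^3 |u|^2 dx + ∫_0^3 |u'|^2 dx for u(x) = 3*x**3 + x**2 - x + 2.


||u||_{H^1}^2 = 564477/70

The H^1 norm (squared) on an interval (0, L) is
  ||u||_{H^1}^2 = ∫_0^L u(x)^2 dx + ∫_0^L u'(x)^2 dx.
Compute u'(x) = 9*x**2 + 2*x - 1.
Then u(x)^2 = 9*x**6 + 6*x**5 - 5*x**4 + 10*x**3 + 5*x**2 - 4*x + 4 and u'(x)^2 = 81*x**4 + 36*x**3 - 14*x**2 - 4*x + 1.
Integrate each monomial from 0 to 3 using ∫_0^3 c·x^n dx = c·3^(n+1)/(n+1):
  ∫_0^3 u(x)^2 dx = ∫_0^3 (9*x^6 + 6*x^5 - 5*x^4 + 10*x^3 + 5*x^2 - 4*x + 4) dx. Term by term:
    ∫_0^3 9*x^6 dx = 19683/7;  ∫_0^3 6*x^5 dx = 729;  ∫_0^3 -5*x^4 dx = -243;
    ∫_0^3 10*x^3 dx = 405/2;  ∫_0^3 5*x^2 dx = 45;  ∫_0^3 -4*x dx = -18;
    ∫_0^3 4 dx = 12.
  Sum: 19683/7 + 729 − 243 + 405/2 + 45 − 18 + 12 = 49551/14.
  ∫_0^3 u'(x)^2 dx = ∫_0^3 (81*x^4 + 36*x^3 - 14*x^2 - 4*x + 1) dx. Term by term:
    ∫_0^3 81*x^4 dx = 19683/5;  ∫_0^3 36*x^3 dx = 729;  ∫_0^3 -14*x^2 dx = -126;
    ∫_0^3 -4*x dx = -18;  ∫_0^3 1 dx = 3.
  Sum: 19683/5 + 729 − 126 − 18 + 3 = 22623/5.
Adding: ||u||_{H^1}^2 = 49551/14 + 22623/5 = 564477/70.


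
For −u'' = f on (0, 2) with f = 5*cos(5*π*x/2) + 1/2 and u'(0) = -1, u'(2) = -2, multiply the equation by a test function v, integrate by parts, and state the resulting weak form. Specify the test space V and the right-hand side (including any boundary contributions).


V = H^1(0, 2) (v unrestricted at boundary; u is determined up to an additive constant); weak form: ∫_0^2 u'v' dx = ∫_0^2 (5*cos(5*π*x/2) + 1/2) v dx − 2·v(2) + v(0) for all v ∈ V.

Multiply both sides by a test function v and integrate from 0 to 2:
  ∫_0^2 −u''(x) v(x) dx = ∫_0^2 f(x) v(x) dx.
Integrate the LHS by parts once:
  ∫_0^2 −u'' v dx = −[u'(x) v(x)]_0^2 + ∫_0^2 u'(x) v'(x) dx.
Thus ∫_0^2 u'(x) v'(x) dx = ∫_0^2 f(x) v(x) dx + [u'(x) v(x)]_0^2.
Choose V so that boundary terms are either known or forced to vanish.
u has inhomogeneous Neumann u'(0) = -1, u'(2) = -2. [u' v]_0^2 = (-2)·v(2) − (-1)·v(0) = − 2·v(2) + v(0). Take V = H^1(0, 2); boundary term becomes part of RHS.
Weak formulation: find u (satisfying any essential BC) such that ∫_0^2 u'(x) v'(x) dx = ∫_0^2 f v dx − 2·v(2) + v(0) for all v ∈ V (Neumann data are natural BCs: they enter the RHS as boundary terms).
Substituting f(x) = 5*cos(5*π*x/2) + 1/2, the right-hand side is ∫_0^2 (5*cos(5*π*x/2) + 1/2) v dx − 2·v(2) + v(0).
Compatibility check (pure Neumann): taking v ≡ 1 ∈ V gives 0 = ∫_0^2 f dx + (-2) − (-1), i.e. ∫_0^2 f dx must equal u'(0) − u'(2) = 1. Indeed ∫_0^2 (5*cos(5*π*x/2) + 1/2) dx = 1, so the data are compatible. The solution is then unique only up to an additive constant (fix it e.g. by requiring ∫_0^2 u dx = 0).


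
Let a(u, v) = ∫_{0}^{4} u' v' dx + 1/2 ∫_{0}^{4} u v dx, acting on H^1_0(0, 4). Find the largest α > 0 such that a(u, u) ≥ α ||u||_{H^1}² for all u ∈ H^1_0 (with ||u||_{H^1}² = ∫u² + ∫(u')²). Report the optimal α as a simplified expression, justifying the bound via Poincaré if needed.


α = (8 + π^2)/(π^2 + 16)

Coercivity of a(·,·) on H^1_0(0, 4) means a(u, u) ≥ α ||u||_{H^1}² for every u ∈ H^1_0.
The interval has length L = 4, and Poincaré/coercivity depend only on L. Here a(u, u) = ∫(u')² + (1/2)·∫u².
Here 0 < c = 1/2 < 1. The condition a(u,u) ≥ α||u||_{H^1}² reads (1−α)∫(u')² ≥ (α−c)∫u². Any admissible α is ≤ 1 (rapidly oscillating u have ∫u²/∫(u')² → 0), and α = 1 would force 0 ≥ (1−c)∫u², impossible since c < 1; so 1−α > 0. By the sharp Poincaré inequality on H^1_0 of an interval of length L, ∫(u')² ≥ (π/L)²∫u² with equality for the first sine mode sin(π(x−x₀)/L) (x₀ the left endpoint), so the inequality holds for all u iff (1−α)(π/L)² ≥ α − c, i.e. α ≤ ((π/L)² + c)/((π/L)² + 1) = (1 + c(L/π)²)/(1 + (L/π)²). With (π/L)² = π^2/16 and c = 1/2, the largest admissible constant is α = ((π/L)² + c)/((π/L)² + 1).
Simplifying, α = (8 + π^2)/(π^2 + 16).


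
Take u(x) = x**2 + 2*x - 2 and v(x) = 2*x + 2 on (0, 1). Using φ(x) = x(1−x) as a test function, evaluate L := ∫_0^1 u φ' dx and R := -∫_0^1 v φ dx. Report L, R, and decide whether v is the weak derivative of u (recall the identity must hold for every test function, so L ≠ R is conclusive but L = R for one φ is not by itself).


LHS = -1/2, RHS = -1/2. Yes, v = u' weakly.

u(x) = x**2 + 2*x - 2, classical derivative u'(x) = 2*x + 2.
φ(x) = x(1−x), so φ'(x) = 1 - 2*x.
Note φ(0) = φ(1) = 0, so the boundary term u·φ vanishes.
LHS = ∫_0^1 u(x) φ'(x) dx = ∫_0^1 (-2*x^3 - 3*x^2 + 6*x - 2) dx. Term by term:
  ∫_0^1 -2*x^3 dx = -1/2;  ∫_0^1 -3*x^2 dx = -1;  ∫_0^1 6*x dx = 3;
  ∫_0^1 -2 dx = -2.
Sum: -1/2 − 1 + 3 − 2 = -1/2.
So LHS = -1/2.
∫_0^1 v(x) φ(x) dx = ∫_0^1 (-2*x^3 + 2*x) dx. Term by term:
  ∫_0^1 -2*x^3 dx = -1/2;  ∫_0^1 2*x dx = 1.
Sum: -1/2 + 1 = 1/2.
So RHS = -∫_0^1 v(x) φ(x) dx = -1/2.
LHS = RHS, so the identity holds for this test φ.
Moreover u is smooth here and v(x) = u'(x) = 2*x + 2 pointwise, so the identity holds for every test function. Hence v is the weak derivative of u.


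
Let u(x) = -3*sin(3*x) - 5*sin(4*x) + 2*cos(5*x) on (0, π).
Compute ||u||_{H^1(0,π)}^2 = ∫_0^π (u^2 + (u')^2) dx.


||u||_{H^1(0,π)}^2 = 4160/9 + 619*π/2

u'(x) = -10*sin(5*x) - 9*cos(3*x) - 20*cos(4*x).
Expand u² and (u')² and integrate term by term on (0, π), using: for integers n ≥ 1, ∫_0^π sin²(nx) dx = ∫_0^π cos²(nx) dx = π/2; for n ≠ n', ∫_0^π sin(nx)sin(n'x) dx = ∫_0^π cos(nx)cos(n'x) dx = 0; and by product-to-sum, ∫_0^π sin(nx)cos(n'x) dx = ½∫_0^π [sin((n+n')x) + sin((n−n')x)] dx, which is 0 when n+n' is even and 2n/(n²−n'²) when n+n' is odd (it need not vanish on (0, π)).
  u² squared terms: (-5)²·∫sin(4x)² dx = 25·π/2 = 25*π/2;  (-3)²·∫sin(3x)² dx = 9·π/2 = 9*π/2;  (2)²·∫cos(5x)² dx = 4·π/2 = 2*π.
  u² cross terms: 2·(-5)·(-3)·∫sin(4x)·sin(3x) dx = 30·(0) = 0;  2·(-5)·(2)·∫sin(4x)·cos(5x) dx = -20·(-8/9) = 160/9;  2·(-3)·(2)·∫sin(3x)·cos(5x) dx = -12·(0) = 0.
  So ∫_0^π u² dx = 25*π/2 + 9*π/2 + 2*π + 0 + 160/9 + 0 = 160/9 + 19*π.
  (u')² squared terms: (-20)²·∫cos(4x)² dx = 400·π/2 = 200*π;  (-10)²·∫sin(5x)² dx = 100·π/2 = 50*π;  (-9)²·∫cos(3x)² dx = 81·π/2 = 81*π/2.
  (u')² cross terms: 2·(-20)·(-10)·∫cos(4x)·sin(5x) dx = 400·(10/9) = 4000/9;  2·(-20)·(-9)·∫cos(4x)·cos(3x) dx = 360·(0) = 0;  2·(-10)·(-9)·∫sin(5x)·cos(3x) dx = 180·(0) = 0.
  So ∫_0^π (u')² dx = 200*π + 50*π + 81*π/2 + 4000/9 + 0 + 0 = 4000/9 + 581*π/2.
||u||_{H^1}^2 = (160/9 + 19*π) + (4000/9 + 581*π/2) = 4160/9 + 619*π/2.


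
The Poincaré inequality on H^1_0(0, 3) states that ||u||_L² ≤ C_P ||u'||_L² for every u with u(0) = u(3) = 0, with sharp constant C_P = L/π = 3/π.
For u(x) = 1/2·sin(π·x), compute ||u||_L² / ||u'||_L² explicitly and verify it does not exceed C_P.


||u||_L² / ||u'||_L² = 1/π < C_P = 3/π.

u(x) = 1/2·sin(π·x), so u'(x) = π*cos(π*x)/2.
Writing u(x) = A·sin(kπx/L) with A = 1/2 and k = 3, use ∫_0^L sin²(kπx/L) dx = L/2 and ∫_0^L cos²(kπx/L) dx = L/2.
u² = 1/4·sin²(π·x) and (u')² = π^2/4·cos²(π·x), and each of sin², cos² integrates to L/2 = 3/2 over (0, 3).
∫_0^3 u² dx = 3/8, so ||u||_L² = sqrt(6)/4.
∫_0^3 (u')² dx = 3*π^2/8, so ||u'||_L² = sqrt(6)*π/4.
Ratio ||u||_L² / ||u'||_L² = 1/π.
Sharp Poincaré constant on H^1_0(0, 3) is C_P = L/π = 3/π, achieved by sin(π/3·x).
This is the k = 3 harmonic; the ratio L/(kπ) is strictly less than C_P = L/π, consistent with the sharp inequality ||u||_L² ≤ C_P ||u'||_L².


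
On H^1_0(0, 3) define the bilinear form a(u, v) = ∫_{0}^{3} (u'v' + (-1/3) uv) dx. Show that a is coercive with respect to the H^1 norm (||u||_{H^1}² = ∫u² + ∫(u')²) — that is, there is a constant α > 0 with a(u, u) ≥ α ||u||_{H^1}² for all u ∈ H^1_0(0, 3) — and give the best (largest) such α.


α = (-3 + π^2)/(9 + π^2)

Coercivity of a(·,·) on H^1_0(0, 3) means a(u, u) ≥ α ||u||_{H^1}² for every u ∈ H^1_0.
The interval has length L = 3, and Poincaré/coercivity depend only on L. Here a(u, u) = ∫(u')² + (-1/3)·∫u².
Here c = -1/3 < 0 with |c| < (π/L)² = π^2/9, so coercivity still holds. The condition a(u,u) ≥ α||u||_{H^1}² reads (1−α)∫(u')² ≥ (α−c)∫u². Any admissible α is ≤ 1 (rapidly oscillating u have ∫u²/∫(u')² → 0), and α = 1 would force 0 ≥ (1−c)∫u², impossible since c < 1; so 1−α > 0. By the sharp Poincaré inequality on H^1_0 of an interval of length L, ∫(u')² ≥ (π/L)²∫u² with equality for the first sine mode sin(π(x−x₀)/L) (x₀ the left endpoint), so the inequality holds for all u iff (1−α)(π/L)² ≥ α − c, i.e. α ≤ ((π/L)² + c)/((π/L)² + 1) = (1 + c(L/π)²)/(1 + (L/π)²). (Direct route, valid since c ≤ 0: Poincaré gives c∫u² ≥ c(L/π)²∫(u')², so a(u,u) ≥ (1 + c(L/π)²)∫(u')², while ||u||_{H^1}² ≤ (1 + (L/π)²)∫(u')²; dividing yields the same α.) With (π/L)² = π^2/9 and c = -1/3, the largest admissible constant is α = ((π/L)² + c)/((π/L)² + 1).
Simplifying, α = (-3 + π^2)/(9 + π^2).


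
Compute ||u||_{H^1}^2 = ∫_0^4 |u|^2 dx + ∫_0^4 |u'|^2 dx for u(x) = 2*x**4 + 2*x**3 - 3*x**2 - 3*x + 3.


||u||_{H^1}^2 = 15573944/45

The H^1 norm (squared) on an interval (0, L) is
  ||u||_{H^1}^2 = ∫_0^L u(x)^2 dx + ∫_0^L u'(x)^2 dx.
Compute u'(x) = 8*x**3 + 6*x**2 - 6*x - 3.
Then u(x)^2 = 4*x**8 + 8*x**7 - 8*x**6 - 24*x**5 + 9*x**4 + 30*x**3 - 9*x**2 - 18*x + 9 and u'(x)^2 = 64*x**6 + 96*x**5 - 60*x**4 - 120*x**3 + 36*x + 9.
Integrate each monomial from 0 to 4 using ∫_0^4 c·x^n dx = c·4^(n+1)/(n+1):
  ∫_0^4 u(x)^2 dx = ∫_0^4 (4*x^8 + 8*x^7 - 8*x^6 - 24*x^5 + 9*x^4 + 30*x^3 - 9*x^2 - 18*x + 9) dx. Term by term:
    ∫_0^4 4*x^8 dx = 1048576/9;  ∫_0^4 8*x^7 dx = 65536;  ∫_0^4 -8*x^6 dx = -131072/7;
    ∫_0^4 -24*x^5 dx = -16384;  ∫_0^4 9*x^4 dx = 9216/5;  ∫_0^4 30*x^3 dx = 1920;
    ∫_0^4 -9*x^2 dx = -192;  ∫_0^4 -18*x dx = -144;  ∫_0^4 9 dx = 36.
  Sum: 1048576/9 + 65536 − 131072/7 − 16384 + 9216/5 + 1920 − 192 − 144 + 36 = 47375708/315.
  ∫_0^4 u'(x)^2 dx = ∫_0^4 (64*x^6 + 96*x^5 - 60*x^4 - 120*x^3 + 36*x + 9) dx. Term by term:
    ∫_0^4 64*x^6 dx = 1048576/7;  ∫_0^4 96*x^5 dx = 65536;  ∫_0^4 -60*x^4 dx = -12288;
    ∫_0^4 -120*x^3 dx = -7680;  ∫_0^4 36*x dx = 288;  ∫_0^4 9 dx = 36.
  Sum: 1048576/7 + 65536 − 12288 − 7680 + 288 + 36 = 1369820/7.
Adding: ||u||_{H^1}^2 = 47375708/315 + 1369820/7 = 15573944/45.


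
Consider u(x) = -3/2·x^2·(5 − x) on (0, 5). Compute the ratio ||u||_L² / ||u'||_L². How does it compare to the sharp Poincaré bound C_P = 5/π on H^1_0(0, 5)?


||u||_L² / ||u'||_L² = 5*sqrt(14)/14 < C_P = 5/π.

u(x) = -3/2·x^2·(5 − x), so u'(x) = 3*x*(3*x - 10)/2.
u(x) = -3/2·x^2·(5 − x) vanishes at x = 0 and x = 5, so u ∈ H^1_0(0, 5). Differentiate via the product rule and integrate the resulting polynomials term by term.
  ∫_0^5 u² dx = ∫_0^5 (9*x^6/4 - 45*x^5/2 + 225*x^4/4) dx. Term by term:
    ∫_0^5 9*x^6/4 dx = 703125/28;  ∫_0^5 -45*x^5/2 dx = -234375/4;  ∫_0^5 225*x^4/4 dx = 140625/4.
  Sum: 703125/28 − 234375/4 + 140625/4 = 46875/28.
  ∫_0^5 (u')² dx = ∫_0^5 (81*x^4/4 - 135*x^3 + 225*x^2) dx. Term by term:
    ∫_0^5 81*x^4/4 dx = 50625/4;  ∫_0^5 -135*x^3 dx = -84375/4;  ∫_0^5 225*x^2 dx = 9375.
  Sum: 50625/4 − 84375/4 + 9375 = 1875/2.
∫_0^5 u² dx = 46875/28, so ||u||_L² = 125*sqrt(21)/14.
∫_0^5 (u')² dx = 1875/2, so ||u'||_L² = 25*sqrt(6)/2.
Ratio ||u||_L² / ||u'||_L² = 5*sqrt(14)/14.
Sharp Poincaré constant on H^1_0(0, 5) is C_P = L/π = 5/π, achieved by sin(π/5·x).
A polynomial bump cannot attain the sharp Poincaré constant (only the first sine eigenfunction does), so the ratio is strictly less than C_P, consistent with ||u||_L² ≤ C_P ||u'||_L².


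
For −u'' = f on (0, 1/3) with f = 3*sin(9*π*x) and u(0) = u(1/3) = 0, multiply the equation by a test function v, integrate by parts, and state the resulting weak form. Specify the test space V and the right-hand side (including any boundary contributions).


V = H^1_0(0, 1/3) (so v(0) = v(1/3) = 0); weak form: ∫_0^1/3 u'v' dx = ∫_0^1/3 (3*sin(9*π*x)) v dx for all v ∈ V.

Multiply both sides by a test function v and integrate from 0 to 1/3:
  ∫_0^1/3 −u''(x) v(x) dx = ∫_0^1/3 f(x) v(x) dx.
Integrate the LHS by parts once:
  ∫_0^1/3 −u'' v dx = −[u'(x) v(x)]_0^1/3 + ∫_0^1/3 u'(x) v'(x) dx.
Thus ∫_0^1/3 u'(x) v'(x) dx = ∫_0^1/3 f(x) v(x) dx + [u'(x) v(x)]_0^1/3.
Choose V so that boundary terms are either known or forced to vanish.
u is Dirichlet: u(0) = u(1/3) = 0. Let V = H^1_0(0, 1/3); then v(0) = v(1/3) = 0, and [u' v]_0^1/3 = 0.
Weak formulation: find u (satisfying any essential BC) such that ∫_0^1/3 u'(x) v'(x) dx = ∫_0^1/3 f v dx for all v ∈ V.
Substituting f(x) = 3*sin(9*π*x), the right-hand side is ∫_0^1/3 (3*sin(9*π*x)) v dx.


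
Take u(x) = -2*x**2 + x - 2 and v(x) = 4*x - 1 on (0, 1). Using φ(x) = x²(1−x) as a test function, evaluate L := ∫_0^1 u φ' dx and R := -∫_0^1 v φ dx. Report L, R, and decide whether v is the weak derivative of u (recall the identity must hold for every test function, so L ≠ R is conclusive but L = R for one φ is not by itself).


LHS = 7/60, RHS = -7/60. No, v is not the weak derivative of u.

u(x) = -2*x**2 + x - 2, classical derivative u'(x) = 1 - 4*x.
φ(x) = x²(1−x), so φ'(x) = x*(2 - 3*x).
Note φ(0) = φ(1) = 0, so the boundary term u·φ vanishes.
LHS = ∫_0^1 u(x) φ'(x) dx = ∫_0^1 (6*x^4 - 7*x^3 + 8*x^2 - 4*x) dx. Term by term:
  ∫_0^1 6*x^4 dx = 6/5;  ∫_0^1 -7*x^3 dx = -7/4;  ∫_0^1 8*x^2 dx = 8/3;
  ∫_0^1 -4*x dx = -2.
Sum: 6/5 − 7/4 + 8/3 − 2 = 7/60.
So LHS = 7/60.
∫_0^1 v(x) φ(x) dx = ∫_0^1 (-4*x^4 + 5*x^3 - x^2) dx. Term by term:
  ∫_0^1 -4*x^4 dx = -4/5;  ∫_0^1 5*x^3 dx = 5/4;  ∫_0^1 -x^2 dx = -1/3.
Sum: -4/5 + 5/4 − 1/3 = 7/60.
So RHS = -∫_0^1 v(x) φ(x) dx = -7/60.
LHS − RHS = 7/30 ≠ 0, so the identity fails.
(For a valid weak derivative the identity must hold for EVERY test function, in particular this one. The failure shows v is NOT the weak derivative of u.)
Correct weak derivative would be u'(x) = 1 - 4*x.


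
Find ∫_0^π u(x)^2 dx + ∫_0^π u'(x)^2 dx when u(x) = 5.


||u||_{H^1(0,π)}^2 = 25*π

u'(x) = 0.
Expand u² and (u')² and integrate term by term on (0, π), using: for integers n ≥ 1, ∫_0^π sin²(nx) dx = ∫_0^π cos²(nx) dx = π/2; for n ≠ n', ∫_0^π sin(nx)sin(n'x) dx = ∫_0^π cos(nx)cos(n'x) dx = 0; and by product-to-sum, ∫_0^π sin(nx)cos(n'x) dx = ½∫_0^π [sin((n+n')x) + sin((n−n')x)] dx, which is 0 when n+n' is even and 2n/(n²−n'²) when n+n' is odd (it need not vanish on (0, π)). For the constant mode: ∫_0^π 1 dx = π, ∫_0^π cos(nx) dx = 0, ∫_0^π sin(nx) dx = (1−(−1)^n)/n.
  u² squared terms: (5)²·∫1 dx = 25·π = 25*π.
  So ∫_0^π u² dx = 25*π.
  u' ≡ 0, so ∫_0^π (u')² dx = 0.
||u||_{H^1}^2 = (25*π) + (0) = 25*π.


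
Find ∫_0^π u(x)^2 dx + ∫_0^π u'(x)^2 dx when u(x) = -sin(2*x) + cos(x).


||u||_{H^1(0,π)}^2 = -16/3 + 7*π/2

u'(x) = -sin(x) - 2*cos(2*x).
Expand u² and (u')² and integrate term by term on (0, π), using: for integers n ≥ 1, ∫_0^π sin²(nx) dx = ∫_0^π cos²(nx) dx = π/2; for n ≠ n', ∫_0^π sin(nx)sin(n'x) dx = ∫_0^π cos(nx)cos(n'x) dx = 0; and by product-to-sum, ∫_0^π sin(nx)cos(n'x) dx = ½∫_0^π [sin((n+n')x) + sin((n−n')x)] dx, which is 0 when n+n' is even and 2n/(n²−n'²) when n+n' is odd (it need not vanish on (0, π)).
  u² squared terms: (-1)²·∫sin(2x)² dx = 1·π/2 = π/2;  (1)²·∫cos(x)² dx = 1·π/2 = π/2.
  u² cross terms: 2·(-1)·(1)·∫sin(2x)·cos(x) dx = -2·(4/3) = -8/3.
  So ∫_0^π u² dx = π/2 + π/2 − 8/3 = -8/3 + π.
  (u')² squared terms: (-1)²·∫sin(x)² dx = 1·π/2 = π/2;  (-2)²·∫cos(2x)² dx = 4·π/2 = 2*π.
  (u')² cross terms: 2·(-1)·(-2)·∫sin(x)·cos(2x) dx = 4·(-2/3) = -8/3.
  So ∫_0^π (u')² dx = π/2 + 2*π − 8/3 = -8/3 + 5*π/2.
||u||_{H^1}^2 = (-8/3 + π) + (-8/3 + 5*π/2) = -16/3 + 7*π/2.


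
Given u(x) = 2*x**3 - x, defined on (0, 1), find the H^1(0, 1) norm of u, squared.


||u||_{H^1}^2 = 452/105

The H^1 norm (squared) on an interval (0, L) is
  ||u||_{H^1}^2 = ∫_0^L u(x)^2 dx + ∫_0^L u'(x)^2 dx.
Compute u'(x) = 6*x**2 - 1.
Then u(x)^2 = 4*x**6 - 4*x**4 + x**2 and u'(x)^2 = 36*x**4 - 12*x**2 + 1.
Integrate each monomial from 0 to 1 using ∫_0^1 c·x^n dx = c·1^(n+1)/(n+1):
  ∫_0^1 u(x)^2 dx = ∫_0^1 (4*x^6 - 4*x^4 + x^2) dx. Term by term:
    ∫_0^1 4*x^6 dx = 4/7;  ∫_0^1 -4*x^4 dx = -4/5;  ∫_0^1 x^2 dx = 1/3.
  Sum: 4/7 − 4/5 + 1/3 = 11/105.
  ∫_0^1 u'(x)^2 dx = ∫_0^1 (36*x^4 - 12*x^2 + 1) dx. Term by term:
    ∫_0^1 36*x^4 dx = 36/5;  ∫_0^1 -12*x^2 dx = -4;  ∫_0^1 1 dx = 1.
  Sum: 36/5 − 4 + 1 = 21/5.
Adding: ||u||_{H^1}^2 = 11/105 + 21/5 = 452/105.


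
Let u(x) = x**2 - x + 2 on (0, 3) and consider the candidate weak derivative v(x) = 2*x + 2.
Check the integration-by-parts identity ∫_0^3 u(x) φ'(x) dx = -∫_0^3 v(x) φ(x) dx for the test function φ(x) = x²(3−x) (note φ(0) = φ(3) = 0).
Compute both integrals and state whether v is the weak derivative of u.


LHS = -351/20, RHS = -189/5. No, v is not the weak derivative of u.

u(x) = x**2 - x + 2, classical derivative u'(x) = 2*x - 1.
φ(x) = x²(3−x), so φ'(x) = 3*x*(2 - x).
Note φ(0) = φ(3) = 0, so the boundary term u·φ vanishes.
LHS = ∫_0^3 u(x) φ'(x) dx = ∫_0^3 (-3*x^4 + 9*x^3 - 12*x^2 + 12*x) dx. Term by term:
  ∫_0^3 -3*x^4 dx = -729/5;  ∫_0^3 9*x^3 dx = 729/4;  ∫_0^3 -12*x^2 dx = -108;
  ∫_0^3 12*x dx = 54.
Sum: -729/5 + 729/4 − 108 + 54 = -351/20.
So LHS = -351/20.
∫_0^3 v(x) φ(x) dx = ∫_0^3 (-2*x^4 + 4*x^3 + 6*x^2) dx. Term by term:
  ∫_0^3 -2*x^4 dx = -486/5;  ∫_0^3 4*x^3 dx = 81;  ∫_0^3 6*x^2 dx = 54.
Sum: -486/5 + 81 + 54 = 189/5.
So RHS = -∫_0^3 v(x) φ(x) dx = -189/5.
LHS − RHS = 81/4 ≠ 0, so the identity fails.
(For a valid weak derivative the identity must hold for EVERY test function, in particular this one. The failure shows v is NOT the weak derivative of u.)
Correct weak derivative would be u'(x) = 2*x - 1.


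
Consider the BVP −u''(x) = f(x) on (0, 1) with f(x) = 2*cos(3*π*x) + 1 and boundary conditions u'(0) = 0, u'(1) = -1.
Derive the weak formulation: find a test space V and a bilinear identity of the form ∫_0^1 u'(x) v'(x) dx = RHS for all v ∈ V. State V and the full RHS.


V = H^1(0, 1) (v unrestricted at boundary; u is determined up to an additive constant); weak form: ∫_0^1 u'v' dx = ∫_0^1 (2*cos(3*π*x) + 1) v dx − v(1) for all v ∈ V.

Multiply both sides by a test function v and integrate from 0 to 1:
  ∫_0^1 −u''(x) v(x) dx = ∫_0^1 f(x) v(x) dx.
Integrate the LHS by parts once:
  ∫_0^1 −u'' v dx = −[u'(x) v(x)]_0^1 + ∫_0^1 u'(x) v'(x) dx.
Thus ∫_0^1 u'(x) v'(x) dx = ∫_0^1 f(x) v(x) dx + [u'(x) v(x)]_0^1.
Choose V so that boundary terms are either known or forced to vanish.
u has inhomogeneous Neumann u'(0) = 0, u'(1) = -1. [u' v]_0^1 = (-1)·v(1) − (0)·v(0) = − v(1). Take V = H^1(0, 1); boundary term becomes part of RHS.
Weak formulation: find u (satisfying any essential BC) such that ∫_0^1 u'(x) v'(x) dx = ∫_0^1 f v dx − v(1) for all v ∈ V (Neumann data are natural BCs: they enter the RHS as boundary terms).
Substituting f(x) = 2*cos(3*π*x) + 1, the right-hand side is ∫_0^1 (2*cos(3*π*x) + 1) v dx − v(1).
Compatibility check (pure Neumann): taking v ≡ 1 ∈ V gives 0 = ∫_0^1 f dx + (-1) − (0), i.e. ∫_0^1 f dx must equal u'(0) − u'(1) = 1. Indeed ∫_0^1 (2*cos(3*π*x) + 1) dx = 1, so the data are compatible. The solution is then unique only up to an additive constant (fix it e.g. by requiring ∫_0^1 u dx = 0).


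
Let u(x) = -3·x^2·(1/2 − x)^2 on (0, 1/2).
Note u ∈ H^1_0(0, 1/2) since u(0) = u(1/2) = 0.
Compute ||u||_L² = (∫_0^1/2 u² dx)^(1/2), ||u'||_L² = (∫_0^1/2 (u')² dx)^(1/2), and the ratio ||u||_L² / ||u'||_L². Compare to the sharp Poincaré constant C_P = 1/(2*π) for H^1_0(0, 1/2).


||u||_L² / ||u'||_L² = sqrt(3)/12 < C_P = 1/(2*π).

u(x) = -3·x^2·(1/2 − x)^2, so u'(x) = 3*x*(-8*x^2 + 6*x - 1)/2.
u(x) = -3·x^2·(1/2 − x)^2 vanishes at x = 0 and x = 1/2, so u ∈ H^1_0(0, 1/2). Differentiate via the product rule and integrate the resulting polynomials term by term.
  ∫_0^1/2 u² dx = ∫_0^1/2 (9*x^8 - 18*x^7 + 27*x^6/2 - 9*x^5/2 + 9*x^4/16) dx. Term by term:
    ∫_0^1/2 9*x^8 dx = 1/512;  ∫_0^1/2 -18*x^7 dx = -9/1024;  ∫_0^1/2 27*x^6/2 dx = 27/1792;
    ∫_0^1/2 -9*x^5/2 dx = -3/256;  ∫_0^1/2 9*x^4/16 dx = 9/2560.
  Sum: 1/512 − 9/1024 + 27/1792 − 3/256 + 9/2560 = 1/35840.
  ∫_0^1/2 (u')² dx = ∫_0^1/2 (144*x^6 - 216*x^5 + 117*x^4 - 27*x^3 + 9*x^2/4) dx. Term by term:
    ∫_0^1/2 144*x^6 dx = 9/56;  ∫_0^1/2 -216*x^5 dx = -9/16;  ∫_0^1/2 117*x^4 dx = 117/160;
    ∫_0^1/2 -27*x^3 dx = -27/64;  ∫_0^1/2 9*x^2/4 dx = 3/32.
  Sum: 9/56 − 9/16 + 117/160 − 27/64 + 3/32 = 3/2240.
∫_0^1/2 u² dx = 1/35840, so ||u||_L² = sqrt(35)/1120.
∫_0^1/2 (u')² dx = 3/2240, so ||u'||_L² = sqrt(105)/280.
Ratio ||u||_L² / ||u'||_L² = sqrt(3)/12.
Sharp Poincaré constant on H^1_0(0, 1/2) is C_P = L/π = 1/(2*π), achieved by sin(2*π·x).
A polynomial bump cannot attain the sharp Poincaré constant (only the first sine eigenfunction does), so the ratio is strictly less than C_P, consistent with ||u||_L² ≤ C_P ||u'||_L².


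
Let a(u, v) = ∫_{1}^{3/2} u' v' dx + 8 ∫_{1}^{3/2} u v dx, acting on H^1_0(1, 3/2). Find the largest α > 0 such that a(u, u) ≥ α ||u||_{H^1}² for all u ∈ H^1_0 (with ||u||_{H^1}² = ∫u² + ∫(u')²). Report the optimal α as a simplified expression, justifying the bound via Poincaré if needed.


α = 1

Coercivity of a(·,·) on H^1_0(1, 3/2) means a(u, u) ≥ α ||u||_{H^1}² for every u ∈ H^1_0.
The interval has length L = 1/2, and Poincaré/coercivity depend only on L. Here a(u, u) = ∫(u')² + (8)·∫u².
Here c = 8 ≥ 1, so a(u,u) = ∫(u')² + c∫u² ≥ ∫(u')² + ∫u² = ||u||_{H^1}², i.e. α = 1 works. No larger α is possible: a(u,u) ≥ α||u||_{H^1}² means (1−α)∫(u')² ≥ (α−c)∫u², and for the modes u_n = sin(nπ(x−x₀)/L) (x₀ the left endpoint) one has ∫u_n²/∫(u_n')² = (L/(nπ))² → 0, so a(u_n,u_n)/||u_n||_{H^1}² → 1. Hence the optimal constant is α = 1.
Therefore α = 1.


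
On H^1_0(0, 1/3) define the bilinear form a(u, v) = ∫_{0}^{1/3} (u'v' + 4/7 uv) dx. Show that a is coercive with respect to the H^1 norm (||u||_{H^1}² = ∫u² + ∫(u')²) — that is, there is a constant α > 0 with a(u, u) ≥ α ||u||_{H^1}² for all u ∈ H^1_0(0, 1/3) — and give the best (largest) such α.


α = (4 + 63*π^2)/(7*(1 + 9*π^2))

Coercivity of a(·,·) on H^1_0(0, 1/3) means a(u, u) ≥ α ||u||_{H^1}² for every u ∈ H^1_0.
The interval has length L = 1/3, and Poincaré/coercivity depend only on L. Here a(u, u) = ∫(u')² + (4/7)·∫u².
Here 0 < c = 4/7 < 1. The condition a(u,u) ≥ α||u||_{H^1}² reads (1−α)∫(u')² ≥ (α−c)∫u². Any admissible α is ≤ 1 (rapidly oscillating u have ∫u²/∫(u')² → 0), and α = 1 would force 0 ≥ (1−c)∫u², impossible since c < 1; so 1−α > 0. By the sharp Poincaré inequality on H^1_0 of an interval of length L, ∫(u')² ≥ (π/L)²∫u² with equality for the first sine mode sin(π(x−x₀)/L) (x₀ the left endpoint), so the inequality holds for all u iff (1−α)(π/L)² ≥ α − c, i.e. α ≤ ((π/L)² + c)/((π/L)² + 1) = (1 + c(L/π)²)/(1 + (L/π)²). With (π/L)² = 9*π^2 and c = 4/7, the largest admissible constant is α = ((π/L)² + c)/((π/L)² + 1).
Simplifying, α = (4 + 63*π^2)/(7*(1 + 9*π^2)).


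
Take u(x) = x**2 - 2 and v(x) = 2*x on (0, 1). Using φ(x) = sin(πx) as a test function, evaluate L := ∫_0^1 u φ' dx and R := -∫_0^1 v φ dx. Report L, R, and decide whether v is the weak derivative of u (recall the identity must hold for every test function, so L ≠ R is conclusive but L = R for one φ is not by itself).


LHS = -2/π, RHS = -2/π. Yes, v = u' weakly.

u(x) = x**2 - 2, classical derivative u'(x) = 2*x.
φ(x) = sin(πx), so φ'(x) = π*cos(π*x).
Note φ(0) = φ(1) = 0, so the boundary term u·φ vanishes.
LHS = ∫_0^1 u(x) φ'(x) dx = ∫_0^1 (π*x^2*cos(π*x) - 2*π*cos(π*x)) dx. Term by term:
  ∫_0^1 -2*π*cos(π*x) dx = 0;  ∫_0^1 π*x^2*cos(π*x) dx = -2/π.
Sum: 0 − 2/π = -2/π.
So LHS = -2/π.
∫_0^1 v(x) φ(x) dx = ∫_0^1 (2*x*sin(π*x)) dx. Term by term:
  ∫_0^1 2*x*sin(π*x) dx = 2/π.
So RHS = -∫_0^1 v(x) φ(x) dx = -2/π.
LHS = RHS, so the identity holds for this test φ.
Moreover u is smooth here and v(x) = u'(x) = 2*x pointwise, so the identity holds for every test function. Hence v is the weak derivative of u.


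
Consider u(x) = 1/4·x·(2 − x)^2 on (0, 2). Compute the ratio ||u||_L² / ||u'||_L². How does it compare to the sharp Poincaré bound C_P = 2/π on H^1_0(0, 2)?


||u||_L² / ||u'||_L² = sqrt(14)/7 < C_P = 2/π.

u(x) = 1/4·x·(2 − x)^2, so u'(x) = (x - 2)*(3*x - 2)/4.
u(x) = 1/4·x·(2 − x)^2 vanishes at x = 0 and x = 2, so u ∈ H^1_0(0, 2). Differentiate via the product rule and integrate the resulting polynomials term by term.
  ∫_0^2 u² dx = ∫_0^2 (x^6/16 - x^5/2 + 3*x^4/2 - 2*x^3 + x^2) dx. Term by term:
    ∫_0^2 x^6/16 dx = 8/7;  ∫_0^2 -x^5/2 dx = -16/3;  ∫_0^2 3*x^4/2 dx = 48/5;
    ∫_0^2 -2*x^3 dx = -8;  ∫_0^2 x^2 dx = 8/3.
  Sum: 8/7 − 16/3 + 48/5 − 8 + 8/3 = 8/105.
  ∫_0^2 (u')² dx = ∫_0^2 (9*x^4/16 - 3*x^3 + 11*x^2/2 - 4*x + 1) dx. Term by term:
    ∫_0^2 9*x^4/16 dx = 18/5;  ∫_0^2 -3*x^3 dx = -12;  ∫_0^2 11*x^2/2 dx = 44/3;
    ∫_0^2 -4*x dx = -8;  ∫_0^2 1 dx = 2.
  Sum: 18/5 − 12 + 44/3 − 8 + 2 = 4/15.
∫_0^2 u² dx = 8/105, so ||u||_L² = 2*sqrt(210)/105.
∫_0^2 (u')² dx = 4/15, so ||u'||_L² = 2*sqrt(15)/15.
Ratio ||u||_L² / ||u'||_L² = sqrt(14)/7.
Sharp Poincaré constant on H^1_0(0, 2) is C_P = L/π = 2/π, achieved by sin(π/2·x).
A polynomial bump cannot attain the sharp Poincaré constant (only the first sine eigenfunction does), so the ratio is strictly less than C_P, consistent with ||u||_L² ≤ C_P ||u'||_L².


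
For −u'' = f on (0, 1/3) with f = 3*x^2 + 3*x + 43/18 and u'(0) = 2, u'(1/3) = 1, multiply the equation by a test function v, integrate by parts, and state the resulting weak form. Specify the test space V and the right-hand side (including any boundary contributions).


V = H^1(0, 1/3) (v unrestricted at boundary; u is determined up to an additive constant); weak form: ∫_0^1/3 u'v' dx = ∫_0^1/3 (3*x^2 + 3*x + 43/18) v dx + v(1/3) − 2·v(0) for all v ∈ V.

Multiply both sides by a test function v and integrate from 0 to 1/3:
  ∫_0^1/3 −u''(x) v(x) dx = ∫_0^1/3 f(x) v(x) dx.
Integrate the LHS by parts once:
  ∫_0^1/3 −u'' v dx = −[u'(x) v(x)]_0^1/3 + ∫_0^1/3 u'(x) v'(x) dx.
Thus ∫_0^1/3 u'(x) v'(x) dx = ∫_0^1/3 f(x) v(x) dx + [u'(x) v(x)]_0^1/3.
Choose V so that boundary terms are either known or forced to vanish.
u has inhomogeneous Neumann u'(0) = 2, u'(1/3) = 1. [u' v]_0^1/3 = (1)·v(1/3) − (2)·v(0) = v(1/3) − 2·v(0). Take V = H^1(0, 1/3); boundary term becomes part of RHS.
Weak formulation: find u (satisfying any essential BC) such that ∫_0^1/3 u'(x) v'(x) dx = ∫_0^1/3 f v dx + v(1/3) − 2·v(0) for all v ∈ V (Neumann data are natural BCs: they enter the RHS as boundary terms).
Substituting f(x) = 3*x^2 + 3*x + 43/18, the right-hand side is ∫_0^1/3 (3*x^2 + 3*x + 43/18) v dx + v(1/3) − 2·v(0).
Compatibility check (pure Neumann): taking v ≡ 1 ∈ V gives 0 = ∫_0^1/3 f dx + (1) − (2), i.e. ∫_0^1/3 f dx must equal u'(0) − u'(1/3) = 1. Indeed ∫_0^1/3 (3*x^2 + 3*x + 43/18) dx = 1, so the data are compatible. The solution is then unique only up to an additive constant (fix it e.g. by requiring ∫_0^1/3 u dx = 0).


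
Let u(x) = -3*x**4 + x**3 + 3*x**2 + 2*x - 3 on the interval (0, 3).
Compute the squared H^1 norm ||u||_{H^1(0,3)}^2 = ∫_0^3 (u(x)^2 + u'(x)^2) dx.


||u||_{H^1}^2 = 5626149/140

The H^1 norm (squared) on an interval (0, L) is
  ||u||_{H^1}^2 = ∫_0^L u(x)^2 dx + ∫_0^L u'(x)^2 dx.
Compute u'(x) = -12*x**3 + 3*x**2 + 6*x + 2.
Then u(x)^2 = 9*x**8 - 6*x**7 - 17*x**6 - 6*x**5 + 31*x**4 + 6*x**3 - 14*x**2 - 12*x + 9 and u'(x)^2 = 144*x**6 - 72*x**5 - 135*x**4 - 12*x**3 + 48*x**2 + 24*x + 4.
Integrate each monomial from 0 to 3 using ∫_0^3 c·x^n dx = c·3^(n+1)/(n+1):
  ∫_0^3 u(x)^2 dx = ∫_0^3 (9*x^8 - 6*x^7 - 17*x^6 - 6*x^5 + 31*x^4 + 6*x^3 - 14*x^2 - 12*x + 9) dx. Term by term:
    ∫_0^3 9*x^8 dx = 19683;  ∫_0^3 -6*x^7 dx = -19683/4;  ∫_0^3 -17*x^6 dx = -37179/7;
    ∫_0^3 -6*x^5 dx = -729;  ∫_0^3 31*x^4 dx = 7533/5;  ∫_0^3 6*x^3 dx = 243/2;
    ∫_0^3 -14*x^2 dx = -126;  ∫_0^3 -12*x dx = -54;  ∫_0^3 9 dx = 27.
  Sum: 19683 − 19683/4 − 37179/7 − 729 + 7533/5 + 243/2 − 126 − 54 + 27 = 1427589/140.
  ∫_0^3 u'(x)^2 dx = ∫_0^3 (144*x^6 - 72*x^5 - 135*x^4 - 12*x^3 + 48*x^2 + 24*x + 4) dx. Term by term:
    ∫_0^3 144*x^6 dx = 314928/7;  ∫_0^3 -72*x^5 dx = -8748;  ∫_0^3 -135*x^4 dx = -6561;
    ∫_0^3 -12*x^3 dx = -243;  ∫_0^3 48*x^2 dx = 432;  ∫_0^3 24*x dx = 108;
    ∫_0^3 4 dx = 12.
  Sum: 314928/7 − 8748 − 6561 − 243 + 432 + 108 + 12 = 209928/7.
Adding: ||u||_{H^1}^2 = 1427589/140 + 209928/7 = 5626149/140.


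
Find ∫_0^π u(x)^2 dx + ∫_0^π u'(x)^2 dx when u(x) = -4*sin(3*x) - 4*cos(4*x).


||u||_{H^1(0,π)}^2 = -3264/7 + 216*π

u'(x) = 16*sin(4*x) - 12*cos(3*x).
Expand u² and (u')² and integrate term by term on (0, π), using: for integers n ≥ 1, ∫_0^π sin²(nx) dx = ∫_0^π cos²(nx) dx = π/2; for n ≠ n', ∫_0^π sin(nx)sin(n'x) dx = ∫_0^π cos(nx)cos(n'x) dx = 0; and by product-to-sum, ∫_0^π sin(nx)cos(n'x) dx = ½∫_0^π [sin((n+n')x) + sin((n−n')x)] dx, which is 0 when n+n' is even and 2n/(n²−n'²) when n+n' is odd (it need not vanish on (0, π)).
  u² squared terms: (-4)²·∫cos(4x)² dx = 16·π/2 = 8*π;  (-4)²·∫sin(3x)² dx = 16·π/2 = 8*π.
  u² cross terms: 2·(-4)·(-4)·∫cos(4x)·sin(3x) dx = 32·(-6/7) = -192/7.
  So ∫_0^π u² dx = 8*π + 8*π − 192/7 = -192/7 + 16*π.
  (u')² squared terms: (-12)²·∫cos(3x)² dx = 144·π/2 = 72*π;  (16)²·∫sin(4x)² dx = 256·π/2 = 128*π.
  (u')² cross terms: 2·(-12)·(16)·∫cos(3x)·sin(4x) dx = -384·(8/7) = -3072/7.
  So ∫_0^π (u')² dx = 72*π + 128*π − 3072/7 = -3072/7 + 200*π.
||u||_{H^1}^2 = (-192/7 + 16*π) + (-3072/7 + 200*π) = -3264/7 + 216*π.


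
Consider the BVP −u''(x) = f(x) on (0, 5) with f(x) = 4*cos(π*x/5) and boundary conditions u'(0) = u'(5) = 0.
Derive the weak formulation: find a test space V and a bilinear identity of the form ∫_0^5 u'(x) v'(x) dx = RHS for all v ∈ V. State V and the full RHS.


V = H^1(0, 5) (no boundary constraint on v; u is determined up to an additive constant); weak form: ∫_0^5 u'v' dx = ∫_0^5 (4*cos(π*x/5)) v dx for all v ∈ V.

Multiply both sides by a test function v and integrate from 0 to 5:
  ∫_0^5 −u''(x) v(x) dx = ∫_0^5 f(x) v(x) dx.
Integrate the LHS by parts once:
  ∫_0^5 −u'' v dx = −[u'(x) v(x)]_0^5 + ∫_0^5 u'(x) v'(x) dx.
Thus ∫_0^5 u'(x) v'(x) dx = ∫_0^5 f(x) v(x) dx + [u'(x) v(x)]_0^5.
Choose V so that boundary terms are either known or forced to vanish.
u has homogeneous Neumann: u'(0) = u'(5) = 0. So [u' v]_0^5 = 0·v(5) − 0·v(0) = 0 for any v; take V = H^1(0, 5).
Weak formulation: find u (satisfying any essential BC) such that ∫_0^5 u'(x) v'(x) dx = ∫_0^5 f v dx for all v ∈ V (homogeneous Neumann, so boundary terms vanish).
Substituting f(x) = 4*cos(π*x/5), the right-hand side is ∫_0^5 (4*cos(π*x/5)) v dx.
Compatibility check (pure Neumann): taking v ≡ 1 ∈ V gives 0 = ∫_0^5 f dx + (0) − (0), i.e. ∫_0^5 f dx must equal u'(0) − u'(5) = 0. Indeed ∫_0^5 (4*cos(π*x/5)) dx = 0, so the data are compatible. The solution is then unique only up to an additive constant (fix it e.g. by requiring ∫_0^5 u dx = 0).


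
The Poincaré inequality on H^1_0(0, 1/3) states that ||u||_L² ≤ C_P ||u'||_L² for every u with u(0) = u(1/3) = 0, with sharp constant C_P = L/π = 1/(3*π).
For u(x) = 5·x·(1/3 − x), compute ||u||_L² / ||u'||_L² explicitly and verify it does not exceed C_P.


||u||_L² / ||u'||_L² = sqrt(10)/30 < C_P = 1/(3*π).

u(x) = 5·x·(1/3 − x), so u'(x) = 5/3 - 10*x.
u(x) = 5·x·(1/3 − x) vanishes at x = 0 and x = 1/3, so u ∈ H^1_0(0, 1/3). Differentiate via the product rule and integrate the resulting polynomials term by term.
  ∫_0^1/3 u² dx = ∫_0^1/3 (25*x^4 - 50*x^3/3 + 25*x^2/9) dx. Term by term:
    ∫_0^1/3 25*x^4 dx = 5/243;  ∫_0^1/3 -50*x^3/3 dx = -25/486;  ∫_0^1/3 25*x^2/9 dx = 25/729.
  Sum: 5/243 − 25/486 + 25/729 = 5/1458.
  ∫_0^1/3 (u')² dx = ∫_0^1/3 (100*x^2 - 100*x/3 + 25/9) dx. Term by term:
    ∫_0^1/3 100*x^2 dx = 100/81;  ∫_0^1/3 -100*x/3 dx = -50/27;  ∫_0^1/3 25/9 dx = 25/27.
  Sum: 100/81 − 50/27 + 25/27 = 25/81.
∫_0^1/3 u² dx = 5/1458, so ||u||_L² = sqrt(10)/54.
∫_0^1/3 (u')² dx = 25/81, so ||u'||_L² = 5/9.
Ratio ||u||_L² / ||u'||_L² = sqrt(10)/30.
Sharp Poincaré constant on H^1_0(0, 1/3) is C_P = L/π = 1/(3*π), achieved by sin(3*π·x).
A polynomial bump cannot attain the sharp Poincaré constant (only the first sine eigenfunction does), so the ratio is strictly less than C_P, consistent with ||u||_L² ≤ C_P ||u'||_L².


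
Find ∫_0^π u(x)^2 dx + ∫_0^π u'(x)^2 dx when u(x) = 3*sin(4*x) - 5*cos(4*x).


||u||_{H^1(0,π)}^2 = 289*π

u'(x) = 20*sin(4*x) + 12*cos(4*x).
Expand u² and (u')² and integrate term by term on (0, π), using: for integers n ≥ 1, ∫_0^π sin²(nx) dx = ∫_0^π cos²(nx) dx = π/2; for n ≠ n', ∫_0^π sin(nx)sin(n'x) dx = ∫_0^π cos(nx)cos(n'x) dx = 0; and by product-to-sum, ∫_0^π sin(nx)cos(n'x) dx = ½∫_0^π [sin((n+n')x) + sin((n−n')x)] dx, which is 0 when n+n' is even and 2n/(n²−n'²) when n+n' is odd (it need not vanish on (0, π)).
  u² squared terms: (-5)²·∫cos(4x)² dx = 25·π/2 = 25*π/2;  (3)²·∫sin(4x)² dx = 9·π/2 = 9*π/2.
  u² cross terms: 2·(-5)·(3)·∫cos(4x)·sin(4x) dx = -30·(0) = 0.
  So ∫_0^π u² dx = 25*π/2 + 9*π/2 + 0 = 17*π.
  (u')² squared terms: (12)²·∫cos(4x)² dx = 144·π/2 = 72*π;  (20)²·∫sin(4x)² dx = 400·π/2 = 200*π.
  (u')² cross terms: 2·(12)·(20)·∫cos(4x)·sin(4x) dx = 480·(0) = 0.
  So ∫_0^π (u')² dx = 72*π + 200*π + 0 = 272*π.
||u||_{H^1}^2 = (17*π) + (272*π) = 289*π.


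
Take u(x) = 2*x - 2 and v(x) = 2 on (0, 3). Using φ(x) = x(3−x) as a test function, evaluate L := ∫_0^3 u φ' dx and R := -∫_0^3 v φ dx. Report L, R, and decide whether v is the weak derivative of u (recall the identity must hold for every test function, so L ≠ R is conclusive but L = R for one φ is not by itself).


LHS = -9, RHS = -9. Yes, v = u' weakly.

u(x) = 2*x - 2, classical derivative u'(x) = 2.
φ(x) = x(3−x), so φ'(x) = 3 - 2*x.
Note φ(0) = φ(3) = 0, so the boundary term u·φ vanishes.
LHS = ∫_0^3 u(x) φ'(x) dx = ∫_0^3 (-4*x^2 + 10*x - 6) dx. Term by term:
  ∫_0^3 -4*x^2 dx = -36;  ∫_0^3 10*x dx = 45;  ∫_0^3 -6 dx = -18.
Sum: -36 + 45 − 18 = -9.
So LHS = -9.
∫_0^3 v(x) φ(x) dx = ∫_0^3 (-2*x^2 + 6*x) dx. Term by term:
  ∫_0^3 -2*x^2 dx = -18;  ∫_0^3 6*x dx = 27.
Sum: -18 + 27 = 9.
So RHS = -∫_0^3 v(x) φ(x) dx = -9.
LHS = RHS, so the identity holds for this test φ.
Moreover u is smooth here and v(x) = u'(x) = 2 pointwise, so the identity holds for every test function. Hence v is the weak derivative of u.


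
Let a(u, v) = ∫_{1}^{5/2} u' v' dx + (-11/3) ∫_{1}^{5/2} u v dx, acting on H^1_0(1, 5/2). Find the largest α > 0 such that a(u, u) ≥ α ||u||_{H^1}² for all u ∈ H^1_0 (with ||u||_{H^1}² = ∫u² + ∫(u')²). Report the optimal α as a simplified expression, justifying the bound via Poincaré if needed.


α = (-33 + 4*π^2)/(9 + 4*π^2)

Coercivity of a(·,·) on H^1_0(1, 5/2) means a(u, u) ≥ α ||u||_{H^1}² for every u ∈ H^1_0.
The interval has length L = 3/2, and Poincaré/coercivity depend only on L. Here a(u, u) = ∫(u')² + (-11/3)·∫u².
Here c = -11/3 < 0 with |c| < (π/L)² = 4*π^2/9, so coercivity still holds. The condition a(u,u) ≥ α||u||_{H^1}² reads (1−α)∫(u')² ≥ (α−c)∫u². Any admissible α is ≤ 1 (rapidly oscillating u have ∫u²/∫(u')² → 0), and α = 1 would force 0 ≥ (1−c)∫u², impossible since c < 1; so 1−α > 0. By the sharp Poincaré inequality on H^1_0 of an interval of length L, ∫(u')² ≥ (π/L)²∫u² with equality for the first sine mode sin(π(x−x₀)/L) (x₀ the left endpoint), so the inequality holds for all u iff (1−α)(π/L)² ≥ α − c, i.e. α ≤ ((π/L)² + c)/((π/L)² + 1) = (1 + c(L/π)²)/(1 + (L/π)²). (Direct route, valid since c ≤ 0: Poincaré gives c∫u² ≥ c(L/π)²∫(u')², so a(u,u) ≥ (1 + c(L/π)²)∫(u')², while ||u||_{H^1}² ≤ (1 + (L/π)²)∫(u')²; dividing yields the same α.) With (π/L)² = 4*π^2/9 and c = -11/3, the largest admissible constant is α = ((π/L)² + c)/((π/L)² + 1).
Simplifying, α = (-33 + 4*π^2)/(9 + 4*π^2).


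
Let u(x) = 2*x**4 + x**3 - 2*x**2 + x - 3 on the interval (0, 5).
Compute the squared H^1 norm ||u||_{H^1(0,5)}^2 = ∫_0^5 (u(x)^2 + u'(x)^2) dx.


||u||_{H^1}^2 = 112450250/63

The H^1 norm (squared) on an interval (0, L) is
  ||u||_{H^1}^2 = ∫_0^L u(x)^2 dx + ∫_0^L u'(x)^2 dx.
Compute u'(x) = 8*x**3 + 3*x**2 - 4*x + 1.
Then u(x)^2 = 4*x**8 + 4*x**7 - 7*x**6 - 6*x**4 - 10*x**3 + 13*x**2 - 6*x + 9 and u'(x)^2 = 64*x**6 + 48*x**5 - 55*x**4 - 8*x**3 + 22*x**2 - 8*x + 1.
Integrate each monomial from 0 to 5 using ∫_0^5 c·x^n dx = c·5^(n+1)/(n+1):
  ∫_0^5 u(x)^2 dx = ∫_0^5 (4*x^8 + 4*x^7 - 7*x^6 - 6*x^4 - 10*x^3 + 13*x^2 - 6*x + 9) dx. Term by term:
    ∫_0^5 4*x^8 dx = 7812500/9;  ∫_0^5 4*x^7 dx = 390625/2;  ∫_0^5 -7*x^6 dx = -78125;
    ∫_0^5 -6*x^4 dx = -3750;  ∫_0^5 -10*x^3 dx = -3125/2;  ∫_0^5 13*x^2 dx = 1625/3;
    ∫_0^5 -6*x dx = -75;  ∫_0^5 9 dx = 45.
  Sum: 7812500/9 + 390625/2 − 78125 − 3750 − 3125/2 + 1625/3 − 75 + 45 = 8823980/9.
  ∫_0^5 u'(x)^2 dx = ∫_0^5 (64*x^6 + 48*x^5 - 55*x^4 - 8*x^3 + 22*x^2 - 8*x + 1) dx. Term by term:
    ∫_0^5 64*x^6 dx = 5000000/7;  ∫_0^5 48*x^5 dx = 125000;  ∫_0^5 -55*x^4 dx = -34375;
    ∫_0^5 -8*x^3 dx = -1250;  ∫_0^5 22*x^2 dx = 2750/3;  ∫_0^5 -8*x dx = -100;
    ∫_0^5 1 dx = 5.
  Sum: 5000000/7 + 125000 − 34375 − 1250 + 2750/3 − 100 + 5 = 16894130/21.
Adding: ||u||_{H^1}^2 = 8823980/9 + 16894130/21 = 112450250/63.


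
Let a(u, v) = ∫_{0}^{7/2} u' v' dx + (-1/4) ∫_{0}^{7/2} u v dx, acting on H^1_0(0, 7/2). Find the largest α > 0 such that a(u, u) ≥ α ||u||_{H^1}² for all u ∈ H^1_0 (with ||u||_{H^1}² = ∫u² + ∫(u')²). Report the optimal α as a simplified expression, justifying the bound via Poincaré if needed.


α = (-49 + 16*π^2)/(4*(4*π^2 + 49))

Coercivity of a(·,·) on H^1_0(0, 7/2) means a(u, u) ≥ α ||u||_{H^1}² for every u ∈ H^1_0.
The interval has length L = 7/2, and Poincaré/coercivity depend only on L. Here a(u, u) = ∫(u')² + (-1/4)·∫u².
Here c = -1/4 < 0 with |c| < (π/L)² = 4*π^2/49, so coercivity still holds. The condition a(u,u) ≥ α||u||_{H^1}² reads (1−α)∫(u')² ≥ (α−c)∫u². Any admissible α is ≤ 1 (rapidly oscillating u have ∫u²/∫(u')² → 0), and α = 1 would force 0 ≥ (1−c)∫u², impossible since c < 1; so 1−α > 0. By the sharp Poincaré inequality on H^1_0 of an interval of length L, ∫(u')² ≥ (π/L)²∫u² with equality for the first sine mode sin(π(x−x₀)/L) (x₀ the left endpoint), so the inequality holds for all u iff (1−α)(π/L)² ≥ α − c, i.e. α ≤ ((π/L)² + c)/((π/L)² + 1) = (1 + c(L/π)²)/(1 + (L/π)²). (Direct route, valid since c ≤ 0: Poincaré gives c∫u² ≥ c(L/π)²∫(u')², so a(u,u) ≥ (1 + c(L/π)²)∫(u')², while ||u||_{H^1}² ≤ (1 + (L/π)²)∫(u')²; dividing yields the same α.) With (π/L)² = 4*π^2/49 and c = -1/4, the largest admissible constant is α = ((π/L)² + c)/((π/L)² + 1).
Simplifying, α = (-49 + 16*π^2)/(4*(4*π^2 + 49)).
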